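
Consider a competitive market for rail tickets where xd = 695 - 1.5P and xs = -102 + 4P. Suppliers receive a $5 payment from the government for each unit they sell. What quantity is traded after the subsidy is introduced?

x' = 5314/11

Pre-subsidy: 695 - 1.5P = -102 + 4P gives P* = 1594/11, x* = 5254/11.
With the subsidy, sellers receive Ps = Pb + 5 for each unit, where Pb is the price buyers pay.
Supply in terms of Pb becomes xs = -102 + 4(Pb + 5) = -82 + 4Pb. Setting this equal to demand: 695 - 1.5Pb = -82 + 4Pb, so Pb = 1554/11.
Sellers receive Ps = 1554/11 + 5 = 1609/11; x' = 695 − 1.5·(1554/11) = 5314/11.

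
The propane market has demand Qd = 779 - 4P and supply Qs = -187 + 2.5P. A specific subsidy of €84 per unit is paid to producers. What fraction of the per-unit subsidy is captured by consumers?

Pre-subsidy: 779 - 4P = -187 + 2.5P gives P* = 1932/13, Q* = 2399/13.
With the subsidy, sellers receive Ps = Pb + 84 for each unit, where Pb is the price buyers pay.
Supply in terms of Pb becomes Qs = -187 + 2.5(Pb + 84) = 23 + 2.5Pb. Setting this equal to demand: 779 - 4Pb = 23 + 2.5Pb, so Pb = 1512/13.
Sellers receive Ps = 1512/13 + 84 = 2604/13; Q' = 779 − 4·(1512/13) = 4079/13.
Buyers' price falls by P* − Pb = 1932/13 − 1512/13 = 420/13; sellers' price rises by Ps − P* = 2604/13 − 1932/13 = 672/13.
So consumers capture (420/13)/84 = 5/13 of each unit of subsidy.

Consumer share = 5/13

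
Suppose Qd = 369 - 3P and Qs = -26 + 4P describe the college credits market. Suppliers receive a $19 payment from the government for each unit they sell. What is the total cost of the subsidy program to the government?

Pre-subsidy: 369 - 3P = -26 + 4P gives P* = 395/7, Q* = 1398/7.
With the subsidy, sellers receive Ps = Pb + 19 for each unit, where Pb is the price buyers pay.
Supply in terms of Pb becomes Qs = -26 + 4(Pb + 19) = 50 + 4Pb. Setting this equal to demand: 369 - 3Pb = 50 + 4Pb, so Pb = 319/7.
Sellers receive Ps = 319/7 + 19 = 452/7; Q' = 369 − 3·(319/7) = 1626/7.
Government outlay = subsidy × quantity = 19 × 1626/7 = 30894/7.

Government cost = 30894/7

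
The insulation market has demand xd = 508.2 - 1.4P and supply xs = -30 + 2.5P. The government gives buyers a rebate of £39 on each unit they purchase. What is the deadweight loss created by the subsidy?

Pre-subsidy: 508.2 - 1.4P = -30 + 2.5P gives P* = 138, x* = 315.
With the rebate, buyers effectively pay Pb = Ps − 39, where Ps is the price sellers receive.
Demand in terms of Ps becomes xd = 508.2 − 1.4(Ps − 39) = 562.8 - 1.4Ps. Setting this equal to supply: 562.8 - 1.4Ps = -30 + 2.5Ps, so Ps = 152.
Buyers pay Pb = 152 − 39 = 113; x' = -30 + 2.5·152 = 350.
The subsidy expands output by 350 − 315 = 35 past the efficient level; on those units the gap between marginal cost and willingness to pay runs from 0 up to 39.
DWL = ½ × 39 × 35 = 682.5.

Deadweight loss = £682.5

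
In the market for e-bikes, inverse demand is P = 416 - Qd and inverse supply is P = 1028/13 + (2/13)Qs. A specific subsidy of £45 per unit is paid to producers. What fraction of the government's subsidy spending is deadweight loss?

DWL / government spending = 39/662

Pre-subsidy: 416 - Q = 1028/13 + (2/13)Q gives Q* = 292 and P* = 124.
With the subsidy, sellers receive Ps = Pb + 45 for each unit, where Pb is the price buyers pay.
On the curves, Pb = 416 - Q and Ps = 1028/13 + (2/13)Q; the wedge Ps − Pb = 45 gives 1028/13 + (2/13)Q − (416 - Q) = 45, so Q' = 331.
Then Pb = 416 − 1·331 = 85 and Ps = 1028/13 + (2/13)·331 = 130.
ΔCS = ½(292 + 331)(124 − 85) = 12148.5; ΔPS = ½(292 + 331)(130 − 124) = 1869.
Government spending = 45 × 331 = 14895.
DWL = ½ × 45 × (331 − 292) = 877.5; fraction = 877.5 / 14895 = 39/662.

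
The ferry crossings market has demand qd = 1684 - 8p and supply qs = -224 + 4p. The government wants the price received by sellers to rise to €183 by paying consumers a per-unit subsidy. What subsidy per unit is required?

At a seller price of 183, quantity supplied is -224 + 4·183 = 508.
Buyers absorb 508 only when they pay pb with 1684 − 8·pb = 508, i.e. pb = 147.
s = ps − pb = 183 − 147 = 36.

Required subsidy s = €36 per unit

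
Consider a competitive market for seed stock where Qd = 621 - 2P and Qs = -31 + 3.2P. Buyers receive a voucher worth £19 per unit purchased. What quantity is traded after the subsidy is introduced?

Q' = 5117/13

Pre-subsidy: 621 - 2P = -31 + 3.2P gives P* = 1630/13, Q* = 4813/13.
With the rebate, buyers effectively pay Pb = Ps − 19, where Ps is the price sellers receive.
Demand in terms of Ps becomes Qd = 621 − 2(Ps − 19) = 659 - 2Ps. Setting this equal to supply: 659 - 2Ps = -31 + 3.2Ps, so Ps = 1725/13.
Buyers pay Pb = 1725/13 − 19 = 1478/13; Q' = -31 + 3.2·(1725/13) = 5117/13.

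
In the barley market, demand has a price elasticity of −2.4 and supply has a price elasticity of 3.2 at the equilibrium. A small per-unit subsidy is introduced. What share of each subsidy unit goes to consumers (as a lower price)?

Consumer share = 4/7

For a small subsidy around the equilibrium, the benefit split depends on the relative slopes, which at a point are proportional to the elasticities.
Buyer share = εs/(εs + |εd|) = 3.2/(3.2 + 2.4) = 4/7; seller share = |εd|/(εs + |εd|) = 3/7.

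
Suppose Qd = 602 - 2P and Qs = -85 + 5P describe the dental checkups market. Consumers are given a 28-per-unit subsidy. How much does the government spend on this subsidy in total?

Government cost = 12480

Pre-subsidy: 602 - 2P = -85 + 5P gives P* = 687/7, Q* = 2840/7.
With the rebate, buyers effectively pay Pb = Ps − 28, where Ps is the price sellers receive.
Demand in terms of Ps becomes Qd = 602 − 2(Ps − 28) = 658 - 2Ps. Setting this equal to supply: 658 - 2Ps = -85 + 5Ps, so Ps = 743/7.
Buyers pay Pb = 743/7 − 28 = 547/7; Q' = -85 + 5·(743/7) = 3120/7.
Government outlay = subsidy × quantity = 28 × 3120/7 = 12480.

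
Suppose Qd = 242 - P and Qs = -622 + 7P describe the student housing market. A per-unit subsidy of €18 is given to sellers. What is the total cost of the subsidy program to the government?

Government cost = €2695.5

Pre-subsidy: 242 - P = -622 + 7P gives P* = 108, Q* = 134.
With the subsidy, sellers receive Ps = Pb + 18 for each unit, where Pb is the price buyers pay.
Supply in terms of Pb becomes Qs = -622 + 7(Pb + 18) = -496 + 7Pb. Setting this equal to demand: 242 - Pb = -496 + 7Pb, so Pb = 92.25.
Sellers receive Ps = 92.25 + 18 = 110.25; Q' = 242 − 1·92.25 = 149.75.
Government outlay = subsidy × quantity = 18 × 149.75 = 2695.5.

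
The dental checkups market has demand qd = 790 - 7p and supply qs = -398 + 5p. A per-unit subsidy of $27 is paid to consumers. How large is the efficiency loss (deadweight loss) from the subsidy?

Pre-subsidy: 790 - 7p = -398 + 5p gives p* = 99, q* = 97.
With the rebate, buyers effectively pay pb = ps − 27, where ps is the price sellers receive.
Demand in terms of ps becomes qd = 790 − 7(ps − 27) = 979 - 7ps. Setting this equal to supply: 979 - 7ps = -398 + 5ps, so ps = 114.75.
Buyers pay pb = 114.75 − 27 = 87.75; q' = -398 + 5·114.75 = 175.75.
The subsidy expands output by 175.75 − 97 = 78.75 past the efficient level; on those units the gap between marginal cost and willingness to pay runs from 0 up to 27.
DWL = ½ × 27 × 78.75 = 1063.125.

Deadweight loss = $1063.125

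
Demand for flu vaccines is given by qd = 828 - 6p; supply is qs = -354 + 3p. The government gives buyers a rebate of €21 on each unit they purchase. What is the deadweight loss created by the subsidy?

Pre-subsidy: 828 - 6p = -354 + 3p gives p* = 394/3, q* = 40.
With the rebate, buyers effectively pay pb = ps − 21, where ps is the price sellers receive.
Demand in terms of ps becomes qd = 828 − 6(ps − 21) = 954 - 6ps. Setting this equal to supply: 954 - 6ps = -354 + 3ps, so ps = 436/3.
Buyers pay pb = 436/3 − 21 = 373/3; q' = -354 + 3·(436/3) = 82.
The subsidy expands output by 82 − 40 = 42 past the efficient level; on those units the gap between marginal cost and willingness to pay runs from 0 up to 21.
DWL = ½ × 21 × 42 = 441.

Deadweight loss = €441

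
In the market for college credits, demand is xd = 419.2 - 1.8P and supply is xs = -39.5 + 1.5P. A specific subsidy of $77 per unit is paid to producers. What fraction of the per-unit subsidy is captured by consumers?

Consumer share = 5/11

Pre-subsidy: 419.2 - 1.8P = -39.5 + 1.5P gives P* = 139, x* = 169.
With the subsidy, sellers receive Ps = Pb + 77 for each unit, where Pb is the price buyers pay.
Supply in terms of Pb becomes xs = -39.5 + 1.5(Pb + 77) = 76 + 1.5Pb. Setting this equal to demand: 419.2 - 1.8Pb = 76 + 1.5Pb, so Pb = 104.
Sellers receive Ps = 104 + 77 = 181; x' = 419.2 − 1.8·104 = 232.
Buyers' price falls by P* − Pb = 139 − 104 = 35; sellers' price rises by Ps − P* = 181 − 139 = 42.
So consumers capture 35/77 = 5/11 of each unit of subsidy.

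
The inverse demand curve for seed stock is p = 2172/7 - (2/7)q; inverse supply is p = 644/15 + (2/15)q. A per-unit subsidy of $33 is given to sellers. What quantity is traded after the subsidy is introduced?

q' = 716.75

Pre-subsidy: 2172/7 - (2/7)q = 644/15 + (2/15)q gives q* = 638 and p* = 128.
With the subsidy, sellers receive ps = pb + 33 for each unit, where pb is the price buyers pay.
On the curves, pb = 2172/7 - (2/7)q and ps = 644/15 + (2/15)q; the wedge ps − pb = 33 gives 644/15 + (2/15)q − (2172/7 - (2/7)q) = 33, so q' = 716.75.
Then pb = 2172/7 − (2/7)·716.75 = 105.5 and ps = 644/15 + (2/15)·716.75 = 138.5.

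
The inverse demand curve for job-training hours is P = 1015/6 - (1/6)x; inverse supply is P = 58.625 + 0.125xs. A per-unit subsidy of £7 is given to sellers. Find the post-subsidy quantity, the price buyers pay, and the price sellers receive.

x' = 403; buyers pay £102; sellers receive £109

Pre-subsidy: 1015/6 - (1/6)x = 58.625 + 0.125x gives x* = 379 and P* = 106.
With the subsidy, sellers receive Ps = Pb + 7 for each unit, where Pb is the price buyers pay.
On the curves, Pb = 1015/6 - (1/6)x and Ps = 58.625 + 0.125x; the wedge Ps − Pb = 7 gives 58.625 + 0.125x − (1015/6 - (1/6)x) = 7, so x' = 403.
Then Pb = 1015/6 − (1/6)·403 = 102 and Ps = 58.625 + 0.125·403 = 109.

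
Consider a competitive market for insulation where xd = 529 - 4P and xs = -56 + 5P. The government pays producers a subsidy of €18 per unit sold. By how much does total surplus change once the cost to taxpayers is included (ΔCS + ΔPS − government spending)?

Pre-subsidy: 529 - 4P = -56 + 5P gives P* = 65, x* = 269.
With the subsidy, sellers receive Ps = Pb + 18 for each unit, where Pb is the price buyers pay.
Supply in terms of Pb becomes xs = -56 + 5(Pb + 18) = 34 + 5Pb. Setting this equal to demand: 529 - 4Pb = 34 + 5Pb, so Pb = 55.
Sellers receive Ps = 55 + 18 = 73; x' = 529 − 4·55 = 309.
ΔCS = ½(269 + 309)(65 − 55) = 2890; ΔPS = ½(269 + 309)(73 − 65) = 2312.
Government spending = 18 × 309 = 5562.
Net change = 2890 + 2312 − 5562 = -360. The loss equals the DWL triangle ½·18·40.

Net change in total surplus = -€360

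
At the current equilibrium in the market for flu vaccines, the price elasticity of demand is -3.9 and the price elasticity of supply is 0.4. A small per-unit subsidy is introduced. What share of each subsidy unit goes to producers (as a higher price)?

Producer share = 39/43

For a small subsidy around the equilibrium, the benefit split depends on the relative slopes, which at a point are proportional to the elasticities.
Buyer share = εs/(εs + |εd|) = 0.4/(0.4 + 3.9) = 4/43; seller share = |εd|/(εs + |εd|) = 39/43.
So producers capture 39/43 of the subsidy.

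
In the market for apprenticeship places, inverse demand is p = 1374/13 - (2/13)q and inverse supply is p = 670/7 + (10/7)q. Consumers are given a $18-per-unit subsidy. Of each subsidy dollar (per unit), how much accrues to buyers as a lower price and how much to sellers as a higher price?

Pre-subsidy: 1374/13 - (2/13)q = 670/7 + (10/7)q gives q* = 227/36 and p* = 1885/18.
With the rebate, buyers effectively pay pb = ps − 18, where ps is the price sellers receive.
On the curves, pb = 1374/13 - (2/13)q and ps = 670/7 + (10/7)q; the wedge ps − pb = 18 gives 670/7 + (10/7)q − (1374/13 - (2/13)q) = 18, so q' = 1273/72.
Then pb = 1374/13 − (2/13)·(1273/72) = 3707/36 and ps = 670/7 + (10/7)·(1273/72) = 4355/36.
Buyers' price falls by p* − pb = 1885/18 − 3707/36 = 1.75; sellers' price rises by ps − p* = 4355/36 − 1885/18 = 16.25.

Buyers gain $1.75 per unit; sellers gain $16.25 per unit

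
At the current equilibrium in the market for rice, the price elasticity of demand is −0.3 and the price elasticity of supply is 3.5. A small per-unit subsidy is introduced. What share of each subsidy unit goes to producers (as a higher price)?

For a small subsidy around the equilibrium, the benefit split depends on the relative slopes, which at a point are proportional to the elasticities.
Buyer share = εs/(εs + |εd|) = 3.5/(3.5 + 0.3) = 35/38; seller share = |εd|/(εs + |εd|) = 3/38.
So producers capture 3/38 of the subsidy.

Producer share = 3/38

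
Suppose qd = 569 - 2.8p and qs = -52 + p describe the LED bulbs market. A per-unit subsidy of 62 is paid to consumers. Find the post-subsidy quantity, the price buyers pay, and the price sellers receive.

q' = 2985/19; buyers pay 2795/19; sellers receive 3973/19

Pre-subsidy: 569 - 2.8p = -52 + p gives p* = 3105/19, q* = 2117/19.
With the rebate, buyers effectively pay pb = ps − 62, where ps is the price sellers receive.
Demand in terms of ps becomes qd = 569 − 2.8(ps − 62) = 742.6 - 2.8ps. Setting this equal to supply: 742.6 - 2.8ps = -52 + ps, so ps = 3973/19.
Buyers pay pb = 3973/19 − 62 = 2795/19; q' = -52 + 1·(3973/19) = 2985/19.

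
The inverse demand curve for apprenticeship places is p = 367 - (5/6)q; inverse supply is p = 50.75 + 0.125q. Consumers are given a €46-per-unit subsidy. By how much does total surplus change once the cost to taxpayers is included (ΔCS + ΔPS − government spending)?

Net change in total surplus = -€1104

Pre-subsidy: 367 - (5/6)q = 50.75 + 0.125q gives q* = 330 and p* = 92.
With the rebate, buyers effectively pay pb = ps − 46, where ps is the price sellers receive.
On the curves, pb = 367 - (5/6)q and ps = 50.75 + 0.125q; the wedge ps − pb = 46 gives 50.75 + 0.125q − (367 - (5/6)q) = 46, so q' = 378.
Then pb = 367 − (5/6)·378 = 52 and ps = 50.75 + 0.125·378 = 98.
ΔCS = ½(330 + 378)(92 − 52) = 14160; ΔPS = ½(330 + 378)(98 − 92) = 2124.
Government spending = 46 × 378 = 17388.
Net change = 14160 + 2124 − 17388 = -1104. The loss equals the DWL triangle ½·46·48.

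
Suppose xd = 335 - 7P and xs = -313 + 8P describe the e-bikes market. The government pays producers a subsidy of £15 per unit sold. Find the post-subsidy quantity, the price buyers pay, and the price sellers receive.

Pre-subsidy: 335 - 7P = -313 + 8P gives P* = 43.2, x* = 32.6.
With the subsidy, sellers receive Ps = Pb + 15 for each unit, where Pb is the price buyers pay.
Supply in terms of Pb becomes xs = -313 + 8(Pb + 15) = -193 + 8Pb. Setting this equal to demand: 335 - 7Pb = -193 + 8Pb, so Pb = 35.2.
Sellers receive Ps = 35.2 + 15 = 50.2; x' = 335 − 7·35.2 = 88.6.

x' = 88.6; buyers pay £35.2; sellers receive £50.2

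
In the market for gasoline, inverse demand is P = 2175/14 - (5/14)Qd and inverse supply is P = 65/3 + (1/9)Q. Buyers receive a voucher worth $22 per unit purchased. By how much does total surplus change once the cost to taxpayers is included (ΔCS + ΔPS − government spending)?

Net change in total surplus = -30492/59

Pre-subsidy: 2175/14 - (5/14)Q = 65/3 + (1/9)Q gives Q* = 16845/59 and P* = 3150/59.
With the rebate, buyers effectively pay Pb = Ps − 22, where Ps is the price sellers receive.
On the curves, Pb = 2175/14 - (5/14)Q and Ps = 65/3 + (1/9)Q; the wedge Ps − Pb = 22 gives 65/3 + (1/9)Q − (2175/14 - (5/14)Q) = 22, so Q' = 19617/59.
Then Pb = 2175/14 − (5/14)·(19617/59) = 2160/59 and Ps = 65/3 + (1/9)·(19617/59) = 3458/59.
ΔCS = ½(16845/59 + 19617/59)(3150/59 − 2160/59) = 305910/59; ΔPS = ½(16845/59 + 19617/59)(3458/59 − 3150/59) = 95172/59.
Government spending = 22 × 19617/59 = 431574/59.
Net change = 305910/59 + 95172/59 − 431574/59 = -30492/59. The loss equals the DWL triangle ½·22·2772/59.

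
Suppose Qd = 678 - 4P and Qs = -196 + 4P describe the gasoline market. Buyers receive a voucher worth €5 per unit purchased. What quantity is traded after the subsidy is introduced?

Q' = 251

Pre-subsidy: 678 - 4P = -196 + 4P gives P* = 109.25, Q* = 241.
With the rebate, buyers effectively pay Pb = Ps − 5, where Ps is the price sellers receive.
Demand in terms of Ps becomes Qd = 678 − 4(Ps − 5) = 698 - 4Ps. Setting this equal to supply: 698 - 4Ps = -196 + 4Ps, so Ps = 111.75.
Buyers pay Pb = 111.75 − 5 = 106.75; Q' = -196 + 4·111.75 = 251.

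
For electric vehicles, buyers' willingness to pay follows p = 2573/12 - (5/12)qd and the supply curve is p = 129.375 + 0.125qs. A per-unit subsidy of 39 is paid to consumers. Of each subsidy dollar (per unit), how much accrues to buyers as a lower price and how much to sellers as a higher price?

Buyers gain 30 per unit; sellers gain 9 per unit

Pre-subsidy: 2573/12 - (5/12)q = 129.375 + 0.125q gives q* = 157 and p* = 149.
With the rebate, buyers effectively pay pb = ps − 39, where ps is the price sellers receive.
On the curves, pb = 2573/12 - (5/12)q and ps = 129.375 + 0.125q; the wedge ps − pb = 39 gives 129.375 + 0.125q − (2573/12 - (5/12)q) = 39, so q' = 229.
Then pb = 2573/12 − (5/12)·229 = 119 and ps = 129.375 + 0.125·229 = 158.
Buyers' price falls by p* − pb = 149 − 119 = 30; sellers' price rises by ps − p* = 158 − 149 = 9.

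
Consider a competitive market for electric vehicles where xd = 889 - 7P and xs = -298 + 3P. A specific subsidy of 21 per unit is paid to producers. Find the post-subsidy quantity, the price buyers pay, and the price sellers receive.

Pre-subsidy: 889 - 7P = -298 + 3P gives P* = 118.7, x* = 58.1.
With the subsidy, sellers receive Ps = Pb + 21 for each unit, where Pb is the price buyers pay.
Supply in terms of Pb becomes xs = -298 + 3(Pb + 21) = -235 + 3Pb. Setting this equal to demand: 889 - 7Pb = -235 + 3Pb, so Pb = 112.4.
Sellers receive Ps = 112.4 + 21 = 133.4; x' = 889 − 7·112.4 = 102.2.

x' = 102.2; buyers pay 112.4; sellers receive 133.4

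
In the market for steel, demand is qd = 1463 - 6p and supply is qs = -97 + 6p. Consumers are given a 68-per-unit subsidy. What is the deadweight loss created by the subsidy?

Deadweight loss = 6936

Pre-subsidy: 1463 - 6p = -97 + 6p gives p* = 130, q* = 683.
With the rebate, buyers effectively pay pb = ps − 68, where ps is the price sellers receive.
Demand in terms of ps becomes qd = 1463 − 6(ps − 68) = 1871 - 6ps. Setting this equal to supply: 1871 - 6ps = -97 + 6ps, so ps = 164.
Buyers pay pb = 164 − 68 = 96; q' = -97 + 6·164 = 887.
The subsidy expands output by 887 − 683 = 204 past the efficient level; on those units the gap between marginal cost and willingness to pay runs from 0 up to 68.
DWL = ½ × 68 × 204 = 6936.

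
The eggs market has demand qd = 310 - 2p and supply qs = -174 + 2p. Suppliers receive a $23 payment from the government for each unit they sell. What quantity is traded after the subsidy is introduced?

q' = 91

Pre-subsidy: 310 - 2p = -174 + 2p gives p* = 121, q* = 68.
With the subsidy, sellers receive ps = pb + 23 for each unit, where pb is the price buyers pay.
Supply in terms of pb becomes qs = -174 + 2(pb + 23) = -128 + 2pb. Setting this equal to demand: 310 - 2pb = -128 + 2pb, so pb = 109.5.
Sellers receive ps = 109.5 + 23 = 132.5; q' = 310 − 2·109.5 = 91.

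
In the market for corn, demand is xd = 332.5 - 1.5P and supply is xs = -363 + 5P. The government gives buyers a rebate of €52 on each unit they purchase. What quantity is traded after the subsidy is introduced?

Pre-subsidy: 332.5 - 1.5P = -363 + 5P gives P* = 107, x* = 172.
With the rebate, buyers effectively pay Pb = Ps − 52, where Ps is the price sellers receive.
Demand in terms of Ps becomes xd = 332.5 − 1.5(Ps − 52) = 410.5 - 1.5Ps. Setting this equal to supply: 410.5 - 1.5Ps = -363 + 5Ps, so Ps = 119.
Buyers pay Pb = 119 − 52 = 67; x' = -363 + 5·119 = 232.

x' = 232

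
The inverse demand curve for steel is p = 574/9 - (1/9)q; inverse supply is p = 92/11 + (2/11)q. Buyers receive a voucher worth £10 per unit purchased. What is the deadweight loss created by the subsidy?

Deadweight loss = 4950/29

Pre-subsidy: 574/9 - (1/9)q = 92/11 + (2/11)q gives q* = 5486/29 and p* = 1240/29.
With the rebate, buyers effectively pay pb = ps − 10, where ps is the price sellers receive.
On the curves, pb = 574/9 - (1/9)q and ps = 92/11 + (2/11)q; the wedge ps − pb = 10 gives 92/11 + (2/11)q − (574/9 - (1/9)q) = 10, so q' = 6476/29.
Then pb = 574/9 − (1/9)·(6476/29) = 1130/29 and ps = 92/11 + (2/11)·(6476/29) = 1420/29.
The subsidy expands output by 6476/29 − 5486/29 = 990/29 past the efficient level; on those units the gap between marginal cost and willingness to pay runs from 0 up to 10.
DWL = ½ × 10 × 990/29 = 4950/29.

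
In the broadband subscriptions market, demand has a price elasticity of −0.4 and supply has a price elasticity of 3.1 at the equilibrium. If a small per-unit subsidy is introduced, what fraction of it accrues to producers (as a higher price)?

Producer share = 4/35

For a small subsidy around the equilibrium, the benefit split depends on the relative slopes, which at a point are proportional to the elasticities.
Buyer share = εs/(εs + |εd|) = 3.1/(3.1 + 0.4) = 31/35; seller share = |εd|/(εs + |εd|) = 4/35.
So producers capture 4/35 of the subsidy.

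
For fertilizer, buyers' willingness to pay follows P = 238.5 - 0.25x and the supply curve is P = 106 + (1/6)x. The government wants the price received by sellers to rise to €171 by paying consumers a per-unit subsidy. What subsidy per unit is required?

Required subsidy s = €30 per unit

At a seller price of 171, quantity supplied is -636 + 6·171 = 390.
Buyers absorb 390 only when they pay Pb = 238.5 − 0.25·390 = 141.
s = Ps − Pb = 171 − 141 = 30.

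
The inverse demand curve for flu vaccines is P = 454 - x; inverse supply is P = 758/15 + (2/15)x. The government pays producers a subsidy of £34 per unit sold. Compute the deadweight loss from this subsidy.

Deadweight loss = £510

Pre-subsidy: 454 - x = 758/15 + (2/15)x gives x* = 356 and P* = 98.
With the subsidy, sellers receive Ps = Pb + 34 for each unit, where Pb is the price buyers pay.
On the curves, Pb = 454 - x and Ps = 758/15 + (2/15)x; the wedge Ps − Pb = 34 gives 758/15 + (2/15)x − (454 - x) = 34, so x' = 386.
Then Pb = 454 − 1·386 = 68 and Ps = 758/15 + (2/15)·386 = 102.
The subsidy expands output by 386 − 356 = 30 past the efficient level; on those units the gap between marginal cost and willingness to pay runs from 0 up to 34.
DWL = ½ × 34 × 30 = 510.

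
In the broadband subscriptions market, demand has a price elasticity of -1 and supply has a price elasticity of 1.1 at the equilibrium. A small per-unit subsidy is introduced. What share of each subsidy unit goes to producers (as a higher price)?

For a small subsidy around the equilibrium, the benefit split depends on the relative slopes, which at a point are proportional to the elasticities.
Buyer share = εs/(εs + |εd|) = 1.1/(1.1 + 1) = 11/21; seller share = |εd|/(εs + |εd|) = 10/21.
So producers capture 10/21 of the subsidy.

Producer share = 10/21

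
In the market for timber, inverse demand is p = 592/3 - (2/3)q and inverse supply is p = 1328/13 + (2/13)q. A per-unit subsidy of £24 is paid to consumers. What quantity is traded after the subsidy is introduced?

q' = 145.25

Pre-subsidy: 592/3 - (2/3)q = 1328/13 + (2/13)q gives q* = 116 and p* = 120.
With the rebate, buyers effectively pay pb = ps − 24, where ps is the price sellers receive.
On the curves, pb = 592/3 - (2/3)q and ps = 1328/13 + (2/13)q; the wedge ps − pb = 24 gives 1328/13 + (2/13)q − (592/3 - (2/3)q) = 24, so q' = 145.25.
Then pb = 592/3 − (2/3)·145.25 = 100.5 and ps = 1328/13 + (2/13)·145.25 = 124.5.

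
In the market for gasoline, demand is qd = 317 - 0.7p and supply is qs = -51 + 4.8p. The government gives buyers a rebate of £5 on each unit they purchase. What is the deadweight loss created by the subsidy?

Pre-subsidy: 317 - 0.7p = -51 + 4.8p gives p* = 736/11, q* = 14859/55.
With the rebate, buyers effectively pay pb = ps − 5, where ps is the price sellers receive.
Demand in terms of ps becomes qd = 317 − 0.7(ps − 5) = 320.5 - 0.7ps. Setting this equal to supply: 320.5 - 0.7ps = -51 + 4.8ps, so ps = 743/11.
Buyers pay pb = 743/11 − 5 = 688/11; q' = -51 + 4.8·(743/11) = 15027/55.
The subsidy expands output by 15027/55 − 14859/55 = 168/55 past the efficient level; on those units the gap between marginal cost and willingness to pay runs from 0 up to 5.
DWL = ½ × 5 × 168/55 = 84/11.

Deadweight loss = 84/11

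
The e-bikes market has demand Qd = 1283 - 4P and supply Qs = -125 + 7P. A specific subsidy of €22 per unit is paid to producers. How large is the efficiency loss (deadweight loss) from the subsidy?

Pre-subsidy: 1283 - 4P = -125 + 7P gives P* = 128, Q* = 771.
With the subsidy, sellers receive Ps = Pb + 22 for each unit, where Pb is the price buyers pay.
Supply in terms of Pb becomes Qs = -125 + 7(Pb + 22) = 29 + 7Pb. Setting this equal to demand: 1283 - 4Pb = 29 + 7Pb, so Pb = 114.
Sellers receive Ps = 114 + 22 = 136; Q' = 1283 − 4·114 = 827.
The subsidy expands output by 827 − 771 = 56 past the efficient level; on those units the gap between marginal cost and willingness to pay runs from 0 up to 22.
DWL = ½ × 22 × 56 = 616.

Deadweight loss = €616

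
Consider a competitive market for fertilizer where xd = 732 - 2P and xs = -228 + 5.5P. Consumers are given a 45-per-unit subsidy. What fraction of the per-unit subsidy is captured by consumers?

Consumer share = 11/15

Pre-subsidy: 732 - 2P = -228 + 5.5P gives P* = 128, x* = 476.
With the rebate, buyers effectively pay Pb = Ps − 45, where Ps is the price sellers receive.
Demand in terms of Ps becomes xd = 732 − 2(Ps − 45) = 822 - 2Ps. Setting this equal to supply: 822 - 2Ps = -228 + 5.5Ps, so Ps = 140.
Buyers pay Pb = 140 − 45 = 95; x' = -228 + 5.5·140 = 542.
Buyers' price falls by P* − Pb = 128 − 95 = 33; sellers' price rises by Ps − P* = 140 − 128 = 12.
So consumers capture 33/45 = 11/15 of each unit of subsidy.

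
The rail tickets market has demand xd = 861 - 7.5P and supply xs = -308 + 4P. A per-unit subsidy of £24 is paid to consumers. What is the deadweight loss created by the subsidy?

Deadweight loss = 17280/23

Pre-subsidy: 861 - 7.5P = -308 + 4P gives P* = 2338/23, x* = 2268/23.
With the rebate, buyers effectively pay Pb = Ps − 24, where Ps is the price sellers receive.
Demand in terms of Ps becomes xd = 861 − 7.5(Ps − 24) = 1041 - 7.5Ps. Setting this equal to supply: 1041 - 7.5Ps = -308 + 4Ps, so Ps = 2698/23.
Buyers pay Pb = 2698/23 − 24 = 2146/23; x' = -308 + 4·(2698/23) = 3708/23.
The subsidy expands output by 3708/23 − 2268/23 = 1440/23 past the efficient level; on those units the gap between marginal cost and willingness to pay runs from 0 up to 24.
DWL = ½ × 24 × 1440/23 = 17280/23.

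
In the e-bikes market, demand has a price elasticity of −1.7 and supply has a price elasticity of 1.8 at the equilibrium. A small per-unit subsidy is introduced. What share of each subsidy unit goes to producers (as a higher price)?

Producer share = 17/35

For a small subsidy around the equilibrium, the benefit split depends on the relative slopes, which at a point are proportional to the elasticities.
Buyer share = εs/(εs + |εd|) = 1.8/(1.8 + 1.7) = 18/35; seller share = |εd|/(εs + |εd|) = 17/35.
So producers capture 17/35 of the subsidy.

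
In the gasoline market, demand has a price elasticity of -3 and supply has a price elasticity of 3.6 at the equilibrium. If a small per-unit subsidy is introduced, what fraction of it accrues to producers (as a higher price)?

Producer share = 5/11

For a small subsidy around the equilibrium, the benefit split depends on the relative slopes, which at a point are proportional to the elasticities.
Buyer share = εs/(εs + |εd|) = 3.6/(3.6 + 3) = 6/11; seller share = |εd|/(εs + |εd|) = 5/11.
So producers capture 5/11 of the subsidy.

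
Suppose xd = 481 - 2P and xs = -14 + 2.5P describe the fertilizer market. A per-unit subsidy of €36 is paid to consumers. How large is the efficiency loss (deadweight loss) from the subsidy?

Deadweight loss = €720

Pre-subsidy: 481 - 2P = -14 + 2.5P gives P* = 110, x* = 261.
With the rebate, buyers effectively pay Pb = Ps − 36, where Ps is the price sellers receive.
Demand in terms of Ps becomes xd = 481 − 2(Ps − 36) = 553 - 2Ps. Setting this equal to supply: 553 - 2Ps = -14 + 2.5Ps, so Ps = 126.
Buyers pay Pb = 126 − 36 = 90; x' = -14 + 2.5·126 = 301.
The subsidy expands output by 301 − 261 = 40 past the efficient level; on those units the gap between marginal cost and willingness to pay runs from 0 up to 36.
DWL = ½ × 36 × 40 = 720.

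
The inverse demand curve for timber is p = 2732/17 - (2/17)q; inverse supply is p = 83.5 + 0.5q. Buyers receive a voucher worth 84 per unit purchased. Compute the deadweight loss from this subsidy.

Deadweight loss = 5712

Pre-subsidy: 2732/17 - (2/17)q = 83.5 + 0.5q gives q* = 125 and p* = 146.
With the rebate, buyers effectively pay pb = ps − 84, where ps is the price sellers receive.
On the curves, pb = 2732/17 - (2/17)q and ps = 83.5 + 0.5q; the wedge ps − pb = 84 gives 83.5 + 0.5q − (2732/17 - (2/17)q) = 84, so q' = 261.
Then pb = 2732/17 − (2/17)·261 = 130 and ps = 83.5 + 0.5·261 = 214.
The subsidy expands output by 261 − 125 = 136 past the efficient level; on those units the gap between marginal cost and willingness to pay runs from 0 up to 84.
DWL = ½ × 84 × 136 = 5712.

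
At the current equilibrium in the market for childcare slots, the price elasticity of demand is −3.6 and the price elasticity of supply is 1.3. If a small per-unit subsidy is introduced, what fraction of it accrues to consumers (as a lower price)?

Consumer share = 13/49

For a small subsidy around the equilibrium, the benefit split depends on the relative slopes, which at a point are proportional to the elasticities.
Buyer share = εs/(εs + |εd|) = 1.3/(1.3 + 3.6) = 13/49; seller share = |εd|/(εs + |εd|) = 36/49.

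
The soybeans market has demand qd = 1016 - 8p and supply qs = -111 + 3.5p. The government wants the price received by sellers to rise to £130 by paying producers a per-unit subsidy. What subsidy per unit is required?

Required subsidy s = £46 per unit

At a seller price of 130, quantity supplied is -111 + 3.5·130 = 344.
Buyers absorb 344 only when they pay pb with 1016 − 8·pb = 344, i.e. pb = 84.
s = ps − pb = 130 − 84 = 46.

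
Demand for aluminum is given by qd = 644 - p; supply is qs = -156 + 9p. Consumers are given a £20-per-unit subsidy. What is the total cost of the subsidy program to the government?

Government cost = £11640

Pre-subsidy: 644 - p = -156 + 9p gives p* = 80, q* = 564.
With the rebate, buyers effectively pay pb = ps − 20, where ps is the price sellers receive.
Demand in terms of ps becomes qd = 644 − 1(ps − 20) = 664 - ps. Setting this equal to supply: 664 - ps = -156 + 9ps, so ps = 82.
Buyers pay pb = 82 − 20 = 62; q' = -156 + 9·82 = 582.
Government outlay = subsidy × quantity = 20 × 582 = 11640.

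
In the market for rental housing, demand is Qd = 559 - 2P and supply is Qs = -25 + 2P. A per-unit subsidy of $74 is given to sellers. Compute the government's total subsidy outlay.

Government cost = $25234

Pre-subsidy: 559 - 2P = -25 + 2P gives P* = 146, Q* = 267.
With the subsidy, sellers receive Ps = Pb + 74 for each unit, where Pb is the price buyers pay.
Supply in terms of Pb becomes Qs = -25 + 2(Pb + 74) = 123 + 2Pb. Setting this equal to demand: 559 - 2Pb = 123 + 2Pb, so Pb = 109.
Sellers receive Ps = 109 + 74 = 183; Q' = 559 − 2·109 = 341.
Government outlay = subsidy × quantity = 74 × 341 = 25234.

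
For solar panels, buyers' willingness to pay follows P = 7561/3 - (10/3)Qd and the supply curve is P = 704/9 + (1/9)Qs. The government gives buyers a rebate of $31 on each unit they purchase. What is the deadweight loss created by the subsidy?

Deadweight loss = $139.5

Pre-subsidy: 7561/3 - (10/3)Q = 704/9 + (1/9)Q gives Q* = 709 and P* = 157.
With the rebate, buyers effectively pay Pb = Ps − 31, where Ps is the price sellers receive.
On the curves, Pb = 7561/3 - (10/3)Q and Ps = 704/9 + (1/9)Q; the wedge Ps − Pb = 31 gives 704/9 + (1/9)Q − (7561/3 - (10/3)Q) = 31, so Q' = 718.
Then Pb = 7561/3 − (10/3)·718 = 127 and Ps = 704/9 + (1/9)·718 = 158.
The subsidy expands output by 718 − 709 = 9 past the efficient level; on those units the gap between marginal cost and willingness to pay runs from 0 up to 31.
DWL = ½ × 31 × 9 = 139.5.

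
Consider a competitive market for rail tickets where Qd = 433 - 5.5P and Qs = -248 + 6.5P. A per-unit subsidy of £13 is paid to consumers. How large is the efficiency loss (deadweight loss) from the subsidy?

Pre-subsidy: 433 - 5.5P = -248 + 6.5P gives P* = 56.75, Q* = 120.875.
With the rebate, buyers effectively pay Pb = Ps − 13, where Ps is the price sellers receive.
Demand in terms of Ps becomes Qd = 433 − 5.5(Ps − 13) = 504.5 - 5.5Ps. Setting this equal to supply: 504.5 - 5.5Ps = -248 + 6.5Ps, so Ps = 1505/24.
Buyers pay Pb = 1505/24 − 13 = 1193/24; Q' = -248 + 6.5·(1505/24) = 7661/48.
The subsidy expands output by 7661/48 − 120.875 = 1859/48 past the efficient level; on those units the gap between marginal cost and willingness to pay runs from 0 up to 13.
DWL = ½ × 13 × 1859/48 = 24167/96.

Deadweight loss = 24167/96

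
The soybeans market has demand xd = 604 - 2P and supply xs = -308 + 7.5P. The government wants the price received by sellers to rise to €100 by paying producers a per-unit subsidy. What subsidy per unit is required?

Required subsidy s = €19 per unit

At a seller price of 100, quantity supplied is -308 + 7.5·100 = 442.
Buyers absorb 442 only when they pay Pb with 604 − 2·Pb = 442, i.e. Pb = 81.
s = Ps − Pb = 100 − 81 = 19.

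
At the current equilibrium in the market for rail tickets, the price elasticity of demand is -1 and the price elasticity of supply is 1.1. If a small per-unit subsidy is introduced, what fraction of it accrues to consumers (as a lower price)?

For a small subsidy around the equilibrium, the benefit split depends on the relative slopes, which at a point are proportional to the elasticities.
Buyer share = εs/(εs + |εd|) = 1.1/(1.1 + 1) = 11/21; seller share = |εd|/(εs + |εd|) = 10/21.

Consumer share = 11/21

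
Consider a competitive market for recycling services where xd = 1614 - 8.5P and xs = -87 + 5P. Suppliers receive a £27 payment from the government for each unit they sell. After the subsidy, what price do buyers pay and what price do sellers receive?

Buyers pay £116; sellers receive £143

Pre-subsidy: 1614 - 8.5P = -87 + 5P gives P* = 126, x* = 543.
With the subsidy, sellers receive Ps = Pb + 27 for each unit, where Pb is the price buyers pay.
Supply in terms of Pb becomes xs = -87 + 5(Pb + 27) = 48 + 5Pb. Setting this equal to demand: 1614 - 8.5Pb = 48 + 5Pb, so Pb = 116.
Sellers receive Ps = 116 + 27 = 143; x' = 1614 − 8.5·116 = 628.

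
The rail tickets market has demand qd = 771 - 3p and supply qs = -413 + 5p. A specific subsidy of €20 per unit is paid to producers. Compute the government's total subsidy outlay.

Pre-subsidy: 771 - 3p = -413 + 5p gives p* = 148, q* = 327.
With the subsidy, sellers receive ps = pb + 20 for each unit, where pb is the price buyers pay.
Supply in terms of pb becomes qs = -413 + 5(pb + 20) = -313 + 5pb. Setting this equal to demand: 771 - 3pb = -313 + 5pb, so pb = 135.5.
Sellers receive ps = 135.5 + 20 = 155.5; q' = 771 − 3·135.5 = 364.5.
Government outlay = subsidy × quantity = 20 × 364.5 = 7290.

Government cost = €7290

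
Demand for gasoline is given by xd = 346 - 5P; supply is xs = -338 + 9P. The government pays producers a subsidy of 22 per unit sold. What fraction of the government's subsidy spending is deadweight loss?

DWL / government spending = 495/2414

Pre-subsidy: 346 - 5P = -338 + 9P gives P* = 342/7, x* = 712/7.
With the subsidy, sellers receive Ps = Pb + 22 for each unit, where Pb is the price buyers pay.
Supply in terms of Pb becomes xs = -338 + 9(Pb + 22) = -140 + 9Pb. Setting this equal to demand: 346 - 5Pb = -140 + 9Pb, so Pb = 243/7.
Sellers receive Ps = 243/7 + 22 = 397/7; x' = 346 − 5·(243/7) = 1207/7.
ΔCS = ½(712/7 + 1207/7)(342/7 − 243/7) = 189981/98; ΔPS = ½(712/7 + 1207/7)(397/7 − 342/7) = 105545/98.
Government spending = 22 × 1207/7 = 26554/7.
DWL = ½ × 22 × (1207/7 − 712/7) = 5445/7; fraction = (5445/7) / (26554/7) = 495/2414.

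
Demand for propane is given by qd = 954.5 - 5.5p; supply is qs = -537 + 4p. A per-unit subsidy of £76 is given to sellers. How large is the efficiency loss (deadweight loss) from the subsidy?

Pre-subsidy: 954.5 - 5.5p = -537 + 4p gives p* = 157, q* = 91.
With the subsidy, sellers receive ps = pb + 76 for each unit, where pb is the price buyers pay.
Supply in terms of pb becomes qs = -537 + 4(pb + 76) = -233 + 4pb. Setting this equal to demand: 954.5 - 5.5pb = -233 + 4pb, so pb = 125.
Sellers receive ps = 125 + 76 = 201; q' = 954.5 − 5.5·125 = 267.
The subsidy expands output by 267 − 91 = 176 past the efficient level; on those units the gap between marginal cost and willingness to pay runs from 0 up to 76.
DWL = ½ × 76 × 176 = 6688.

Deadweight loss = £6688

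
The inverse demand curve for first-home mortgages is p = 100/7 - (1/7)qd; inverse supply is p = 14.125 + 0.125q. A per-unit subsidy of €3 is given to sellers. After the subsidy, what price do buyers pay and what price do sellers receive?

Buyers pay €12.6; sellers receive €15.6

Pre-subsidy: 100/7 - (1/7)q = 14.125 + 0.125q gives q* = 0.6 and p* = 14.2.
With the subsidy, sellers receive ps = pb + 3 for each unit, where pb is the price buyers pay.
On the curves, pb = 100/7 - (1/7)q and ps = 14.125 + 0.125q; the wedge ps − pb = 3 gives 14.125 + 0.125q − (100/7 - (1/7)q) = 3, so q' = 11.8.
Then pb = 100/7 − (1/7)·11.8 = 12.6 and ps = 14.125 + 0.125·11.8 = 15.6.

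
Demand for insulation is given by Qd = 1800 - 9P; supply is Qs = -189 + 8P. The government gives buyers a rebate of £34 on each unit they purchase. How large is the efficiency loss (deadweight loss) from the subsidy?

Deadweight loss = £2448

Pre-subsidy: 1800 - 9P = -189 + 8P gives P* = 117, Q* = 747.
With the rebate, buyers effectively pay Pb = Ps − 34, where Ps is the price sellers receive.
Demand in terms of Ps becomes Qd = 1800 − 9(Ps − 34) = 2106 - 9Ps. Setting this equal to supply: 2106 - 9Ps = -189 + 8Ps, so Ps = 135.
Buyers pay Pb = 135 − 34 = 101; Q' = -189 + 8·135 = 891.
The subsidy expands output by 891 − 747 = 144 past the efficient level; on those units the gap between marginal cost and willingness to pay runs from 0 up to 34.
DWL = ½ × 34 × 144 = 2448.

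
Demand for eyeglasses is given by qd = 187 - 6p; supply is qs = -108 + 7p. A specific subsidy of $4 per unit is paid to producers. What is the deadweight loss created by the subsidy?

Pre-subsidy: 187 - 6p = -108 + 7p gives p* = 295/13, q* = 661/13.
With the subsidy, sellers receive ps = pb + 4 for each unit, where pb is the price buyers pay.
Supply in terms of pb becomes qs = -108 + 7(pb + 4) = -80 + 7pb. Setting this equal to demand: 187 - 6pb = -80 + 7pb, so pb = 267/13.
Sellers receive ps = 267/13 + 4 = 319/13; q' = 187 − 6·(267/13) = 829/13.
The subsidy expands output by 829/13 − 661/13 = 168/13 past the efficient level; on those units the gap between marginal cost and willingness to pay runs from 0 up to 4.
DWL = ½ × 4 × 168/13 = 336/13.

Deadweight loss = 336/13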